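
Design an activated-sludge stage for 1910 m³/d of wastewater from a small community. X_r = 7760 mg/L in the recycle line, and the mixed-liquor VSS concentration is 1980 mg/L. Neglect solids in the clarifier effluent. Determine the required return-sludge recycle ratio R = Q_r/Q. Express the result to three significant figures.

R ≈ 0.343

R = Q_r/Q = X/(X_r − X) = 1980 / (7760 − 1980) = 0.3426.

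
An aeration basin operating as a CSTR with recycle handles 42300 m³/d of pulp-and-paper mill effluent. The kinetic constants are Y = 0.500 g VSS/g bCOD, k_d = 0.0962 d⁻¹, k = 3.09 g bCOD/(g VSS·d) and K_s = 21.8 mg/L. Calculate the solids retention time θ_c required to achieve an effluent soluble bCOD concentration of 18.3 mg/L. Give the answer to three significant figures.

θ_c ≈ 1.64 d

At the target effluent, Y k S/(K_s+S) = 0.500×3.09×18.3/40.10 = 0.7051 d⁻¹.
Then 1/θ_c = μ − k_d = 0.7051 − 0.0962 = 0.6089 d⁻¹, giving θ_c = 1.642 d.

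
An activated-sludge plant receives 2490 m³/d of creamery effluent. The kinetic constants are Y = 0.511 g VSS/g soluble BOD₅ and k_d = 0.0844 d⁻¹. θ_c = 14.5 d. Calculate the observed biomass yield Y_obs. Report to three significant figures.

Y_obs = Y / (1 + k_d θ_c) = 0.511 / (1 + 0.0844 × 14.5) = 0.511 / 2.224 = 0.2298.

Y_obs ≈ 0.230 g VSS/g soluble BOD₅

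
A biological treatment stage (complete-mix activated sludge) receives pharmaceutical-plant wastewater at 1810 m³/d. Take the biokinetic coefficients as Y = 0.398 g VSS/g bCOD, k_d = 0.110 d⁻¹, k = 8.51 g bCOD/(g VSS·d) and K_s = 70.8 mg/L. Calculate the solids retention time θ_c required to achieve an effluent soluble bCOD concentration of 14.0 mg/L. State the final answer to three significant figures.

θ_c ≈ 2.23 d

Specific growth rate at S = 14.0 mg/L: μ = YkS/(K_s+S) = 0.398·8.51·14.0/(70.8+14.0) = 0.5592 d⁻¹.
1/θ_c = 0.5592 − 0.110 = 0.4492 d⁻¹, so θ_c = 2.226 d.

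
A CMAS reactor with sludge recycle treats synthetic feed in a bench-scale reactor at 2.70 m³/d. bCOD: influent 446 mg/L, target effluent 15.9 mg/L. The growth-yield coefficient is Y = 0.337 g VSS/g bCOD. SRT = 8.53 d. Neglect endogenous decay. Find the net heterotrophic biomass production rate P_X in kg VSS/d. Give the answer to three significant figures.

P_X ≈ 0.391 kg VSS/d

No decay correction is needed, so Y_obs = Y = 0.337.
ΔS = 446 − 15.9 = 430.1 mg/L, so the substrate removal rate is 2.70 × 430.1/1000 = 1.161 kg bCOD/d.
Biomass produced: P_X = Y_obs·Q·ΔS = 0.3370 × 1.161 ≈ 0.3913 kg VSS/d.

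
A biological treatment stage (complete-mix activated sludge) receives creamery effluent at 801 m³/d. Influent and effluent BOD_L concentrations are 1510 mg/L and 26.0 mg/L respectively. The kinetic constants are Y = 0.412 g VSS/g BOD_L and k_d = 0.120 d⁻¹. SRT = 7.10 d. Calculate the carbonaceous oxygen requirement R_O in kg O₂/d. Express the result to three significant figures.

R_O ≈ 813 kg O₂/d

The observed yield is Y_obs = Y/(1 + k_d·θ_c) = 0.412 / (1 + 0.120 × 7.10) = 0.412 / 1.852 = 0.2225 g VSS per g BOD_L removed.
Substrate removed = Q·(S₀ − S) = 801 m³/d × (1510 − 26.0) g/m³ = 1.19×10^6 g/d = 1189 kg/d.
Biomass synthesised: P_X = Y_obs × 1189 = 264.4 kg VSS/d.
R_O = Q·(S₀ − S) − 1.42·P_X = 1189 − 1.42 × 264.4 = 813.2 kg O₂/d.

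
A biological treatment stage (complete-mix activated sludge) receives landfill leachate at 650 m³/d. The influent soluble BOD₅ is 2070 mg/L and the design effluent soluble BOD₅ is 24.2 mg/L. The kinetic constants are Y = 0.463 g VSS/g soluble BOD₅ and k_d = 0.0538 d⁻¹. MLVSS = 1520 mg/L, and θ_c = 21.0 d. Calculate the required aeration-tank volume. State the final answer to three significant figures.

Rearranging the biomass balance for a CMAS with decay, V = Y·Q·ΔS·θ_c / [X·(1+k_d θ_c)] = 0.463 × 650 × (2070 − 24.2) × 21.0 / [1520 × (1 + 0.0538 × 21.0)] = 1.29×10^7 / 3237 = 3994 m³.

V ≈ 3990 m³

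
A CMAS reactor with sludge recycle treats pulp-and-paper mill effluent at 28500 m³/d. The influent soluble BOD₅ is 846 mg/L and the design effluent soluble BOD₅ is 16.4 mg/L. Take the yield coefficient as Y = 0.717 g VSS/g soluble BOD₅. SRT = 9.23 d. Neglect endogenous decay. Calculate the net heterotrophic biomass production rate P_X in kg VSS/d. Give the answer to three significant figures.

No decay correction is needed, so Y_obs = Y = 0.717.
Q·(S₀ − S) = 28500 × (846 − 16.4) × 10⁻³ = 23644 kg/d removed.
So the net sludge growth is P_X = 0.7170 × 23644 = 16952 kg VSS/d.

P_X ≈ 17000 kg VSS/d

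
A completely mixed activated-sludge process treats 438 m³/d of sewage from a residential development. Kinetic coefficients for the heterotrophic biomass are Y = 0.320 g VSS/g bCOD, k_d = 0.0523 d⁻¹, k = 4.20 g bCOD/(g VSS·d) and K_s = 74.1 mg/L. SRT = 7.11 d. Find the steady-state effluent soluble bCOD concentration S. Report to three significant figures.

S ≈ 12.4 mg/L

Effluent substrate depends only on kinetics and SRT: S = K_s(1 + k_d θ_c) / [θ_c(Yk − k_d) − 1] = 74.1 × (1 + 0.0523 × 7.11) / [7.11 × (0.320 × 4.20 − 0.0523) − 1] = 101.7 / 8.184 = 12.42 mg/L.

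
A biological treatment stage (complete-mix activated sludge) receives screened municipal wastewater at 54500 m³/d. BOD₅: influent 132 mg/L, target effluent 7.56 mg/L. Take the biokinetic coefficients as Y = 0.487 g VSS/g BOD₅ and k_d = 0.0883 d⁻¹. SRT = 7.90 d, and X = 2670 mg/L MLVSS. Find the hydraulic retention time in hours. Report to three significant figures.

τ ≈ 2.54 h

Rearranging the biomass balance for a CMAS with decay, V = Y·Q·ΔS·θ_c / [X·(1+k_d θ_c)] = 0.487 × 54500 × (132 − 7.56) × 7.90 / [2670 × (1 + 0.0883 × 7.90)] = 2.61×10^7 / 4533 = 5757 m³.
Hydraulic retention time τ = V/Q = 5757 / 54500 = 0.1056 d = 2.535 h.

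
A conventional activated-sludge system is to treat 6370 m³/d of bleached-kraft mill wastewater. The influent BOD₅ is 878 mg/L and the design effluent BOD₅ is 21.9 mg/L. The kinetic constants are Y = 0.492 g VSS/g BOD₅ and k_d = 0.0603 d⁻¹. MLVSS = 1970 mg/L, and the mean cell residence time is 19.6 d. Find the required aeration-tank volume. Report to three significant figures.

V ≈ 12200 m³

Steady-state biomass mass balance: V·X·(1 + k_d·θ_c) = Y·Q·(S₀ − S)·θ_c, so V = 0.492 × 6370 × (878 − 21.9) × 19.6 / [1970 × (1 + 0.0603 × 19.6)] = 5.26×10^7 / 4298 = 12235 m³.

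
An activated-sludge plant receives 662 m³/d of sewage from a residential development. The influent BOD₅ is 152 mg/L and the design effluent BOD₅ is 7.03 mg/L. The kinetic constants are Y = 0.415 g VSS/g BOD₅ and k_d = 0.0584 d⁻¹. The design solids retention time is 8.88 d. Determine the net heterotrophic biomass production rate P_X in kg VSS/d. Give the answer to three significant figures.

P_X ≈ 26.2 kg VSS/d

Observed yield with endogenous decay: Y_obs = Y / (1 + k_d·θ_c) = 0.415 / (1 + 0.0584 × 8.88) = 0.415 / 1.519 = 0.2733 g VSS/g BOD₅.
Q·(S₀ − S) = 662 × (152 − 7.03) × 10⁻³ = 95.97 kg/d removed.
Net biomass production P_X = Y_obs × Q·(S₀ − S) = 0.2733 × 95.97 = 26.23 kg VSS/d.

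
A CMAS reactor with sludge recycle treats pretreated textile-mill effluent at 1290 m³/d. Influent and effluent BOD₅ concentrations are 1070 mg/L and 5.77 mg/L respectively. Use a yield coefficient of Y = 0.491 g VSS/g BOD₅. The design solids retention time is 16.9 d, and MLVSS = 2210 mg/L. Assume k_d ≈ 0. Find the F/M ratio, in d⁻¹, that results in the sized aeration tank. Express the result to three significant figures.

With k_d = 0 the design equation reduces to V = Y Q (S₀−S) θ_c / X = 0.491 × 1290 × (1070 − 5.77) × 16.9 / 2210 = 5155 m³.
F/M = applied load / biomass = Q·S₀/(V·X) = 1290 × 1070 / (5155 × 2210) = 0.1212 d⁻¹.

F/M ≈ 0.121 d⁻¹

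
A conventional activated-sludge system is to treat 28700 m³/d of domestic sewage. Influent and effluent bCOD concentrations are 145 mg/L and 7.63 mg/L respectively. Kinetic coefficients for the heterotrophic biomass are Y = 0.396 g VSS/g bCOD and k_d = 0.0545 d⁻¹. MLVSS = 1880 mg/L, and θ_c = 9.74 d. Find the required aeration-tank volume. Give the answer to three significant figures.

V ≈ 5280 m³

From the SRT design equation V = Y Q (S₀−S) θ_c / [X (1 + k_d θ_c)] = 0.396 × 28700 × (145 − 7.63) × 9.74 / [1880 × (1 + 0.0545 × 9.74)] = 1.52×10^7 / 2878 = 5284 m³.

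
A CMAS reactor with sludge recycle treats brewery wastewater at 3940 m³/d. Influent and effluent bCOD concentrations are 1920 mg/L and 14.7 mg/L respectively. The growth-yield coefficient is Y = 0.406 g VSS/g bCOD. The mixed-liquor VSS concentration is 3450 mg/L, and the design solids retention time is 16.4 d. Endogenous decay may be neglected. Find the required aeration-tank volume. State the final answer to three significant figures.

V ≈ 14500 m³

V·X = Y·Q·ΔS·θ_c gives V = 0.406 × 3940 × (1920 − 14.7) × 16.4 / 3450 = 14488 m³.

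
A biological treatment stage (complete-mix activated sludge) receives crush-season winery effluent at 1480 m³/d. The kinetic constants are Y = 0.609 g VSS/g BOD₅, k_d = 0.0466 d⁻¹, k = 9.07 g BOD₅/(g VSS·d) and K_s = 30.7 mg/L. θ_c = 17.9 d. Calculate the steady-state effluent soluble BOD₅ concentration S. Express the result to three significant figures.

S ≈ 0.580 mg/L

For a completely mixed reactor with recycle the Lawrence–McCarty relation gives S = K_s·(1 + k_d·θ_c) / [θ_c·(Y·k − k_d) − 1] = 30.7 × (1 + 0.0466 × 17.9) / [17.9 × (0.609 × 9.07 − 0.0466) − 1] = 56.31 / 97.04 = 0.5803 mg/L.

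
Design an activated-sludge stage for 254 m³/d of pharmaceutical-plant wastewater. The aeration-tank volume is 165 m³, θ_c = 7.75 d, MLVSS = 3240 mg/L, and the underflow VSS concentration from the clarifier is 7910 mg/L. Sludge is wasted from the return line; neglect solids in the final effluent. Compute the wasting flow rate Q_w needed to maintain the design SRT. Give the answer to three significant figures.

Q_w ≈ 8.72 m³/d

Q_w = (V·X)/(θ_c X_r) = 165.0 × 3240 / (7.75 × 7910) = 8.721 m³/d.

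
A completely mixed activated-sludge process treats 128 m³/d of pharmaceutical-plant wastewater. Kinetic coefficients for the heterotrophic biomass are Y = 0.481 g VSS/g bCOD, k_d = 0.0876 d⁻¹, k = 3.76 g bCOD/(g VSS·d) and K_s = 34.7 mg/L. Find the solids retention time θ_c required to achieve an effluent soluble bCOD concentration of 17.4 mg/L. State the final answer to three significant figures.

θ_c ≈ 1.94 d

At the target effluent, Y k S/(K_s+S) = 0.481×3.76×17.4/52.10 = 0.6040 d⁻¹.
1/θ_c = 0.6040 − 0.0876 = 0.5164 d⁻¹, so θ_c = 1.936 d.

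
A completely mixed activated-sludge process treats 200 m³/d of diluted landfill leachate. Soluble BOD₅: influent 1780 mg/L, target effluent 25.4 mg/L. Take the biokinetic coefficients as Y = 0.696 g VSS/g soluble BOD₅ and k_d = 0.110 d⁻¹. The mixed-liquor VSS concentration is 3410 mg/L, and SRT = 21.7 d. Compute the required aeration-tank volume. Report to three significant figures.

V ≈ 459 m³

From the SRT design equation V = Y Q (S₀−S) θ_c / [X (1 + k_d θ_c)] = 0.696 × 200 × (1780 − 25.4) × 21.7 / [3410 × (1 + 0.110 × 21.7)] = 5.3×10^6 / 11550 = 458.9 m³.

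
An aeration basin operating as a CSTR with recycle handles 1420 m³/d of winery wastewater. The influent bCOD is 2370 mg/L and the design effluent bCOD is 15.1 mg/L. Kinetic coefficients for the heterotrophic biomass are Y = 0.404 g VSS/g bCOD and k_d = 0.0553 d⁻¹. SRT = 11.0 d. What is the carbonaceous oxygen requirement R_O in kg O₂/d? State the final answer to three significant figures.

Observed yield with endogenous decay: Y_obs = Y / (1 + k_d·θ_c) = 0.404 / (1 + 0.0553 × 11.0) = 0.404 / 1.608 = 0.2512 g VSS/g bCOD.
Substrate removed = Q·(S₀ − S) = 1420 m³/d × (2370 − 15.1) g/m³ = 3.34×10^6 g/d = 3344 kg/d.
Biomass synthesised: P_X = Y_obs × 3344 = 840.0 kg VSS/d.
R_O = Q·ΔS − 1.42 P_X = 3344 − 1193 = 2151 kg O₂/d.

R_O ≈ 2150 kg O₂/d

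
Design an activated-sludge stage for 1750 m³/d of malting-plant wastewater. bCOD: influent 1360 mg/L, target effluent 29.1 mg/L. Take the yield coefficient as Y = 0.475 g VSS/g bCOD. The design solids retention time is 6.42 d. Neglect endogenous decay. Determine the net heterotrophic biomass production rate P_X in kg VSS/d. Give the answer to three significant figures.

P_X ≈ 1110 kg VSS/d

Since k_d ≈ 0, Y_obs = Y = 0.475 g VSS/g bCOD.
Mass of bCOD removed per day: Q(S₀ − S) = 1750 × 1331 g/m³ = 2329 kg/d.
So the net sludge growth is P_X = 0.4750 × 2329 = 1106 kg VSS/d.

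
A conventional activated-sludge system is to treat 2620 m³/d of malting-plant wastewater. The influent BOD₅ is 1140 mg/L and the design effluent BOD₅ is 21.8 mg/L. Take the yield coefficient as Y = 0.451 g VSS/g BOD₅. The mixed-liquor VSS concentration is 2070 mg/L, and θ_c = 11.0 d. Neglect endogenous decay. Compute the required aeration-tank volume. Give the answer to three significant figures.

With k_d = 0 the design equation reduces to V = Y Q (S₀−S) θ_c / X = 0.451 × 2620 × (1140 − 21.8) × 11.0 / 2070 = 7021 m³.

V ≈ 7020 m³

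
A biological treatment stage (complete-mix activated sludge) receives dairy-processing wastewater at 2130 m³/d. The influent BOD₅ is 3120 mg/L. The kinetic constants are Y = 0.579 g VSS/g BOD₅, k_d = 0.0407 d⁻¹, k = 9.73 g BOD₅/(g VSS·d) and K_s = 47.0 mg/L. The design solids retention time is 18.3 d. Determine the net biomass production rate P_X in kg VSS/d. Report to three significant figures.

For a completely mixed reactor with recycle the Lawrence–McCarty relation gives S = K_s·(1 + k_d·θ_c) / [θ_c·(Y·k − k_d) − 1] = 47.0 × (1 + 0.0407 × 18.3) / [18.3 × (0.579 × 9.73 − 0.0407) − 1] = 82.01 / 101.4 = 0.8091 mg/L.
Correct the yield for decay: Y_obs = Y/(1 + k_d θ_c) = 0.579 / (1 + 0.0407 × 18.3) = 0.579 / 1.745 = 0.3318.
ΔS = 3120 − 0.809 = 3119 mg/L, so the substrate removal rate is 2130 × 3119/1000 = 6644 kg BOD₅/d.
So the net sludge growth is P_X = 0.3318 × 6644 = 2205 kg VSS/d.

P_X ≈ 2200 kg VSS/d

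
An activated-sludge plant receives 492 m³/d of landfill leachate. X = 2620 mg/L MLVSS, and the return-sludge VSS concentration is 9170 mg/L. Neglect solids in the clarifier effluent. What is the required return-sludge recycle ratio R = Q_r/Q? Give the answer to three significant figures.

R ≈ 0.400

Solids balance on the clarifier gives (1+R)X = R·X_r, so R = X/(X_r − X) = 2620 / (9170 − 2620) = 0.4000.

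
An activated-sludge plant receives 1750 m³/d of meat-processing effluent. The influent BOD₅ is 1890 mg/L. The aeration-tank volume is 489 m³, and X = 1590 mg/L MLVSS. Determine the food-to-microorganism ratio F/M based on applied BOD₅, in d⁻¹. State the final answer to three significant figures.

F/M ≈ 4.25 d⁻¹

Food-to-microorganism ratio F/M = Q S₀ / (V X) = 1750 × 1890 / (489.0 × 1590) = 4.254 d⁻¹.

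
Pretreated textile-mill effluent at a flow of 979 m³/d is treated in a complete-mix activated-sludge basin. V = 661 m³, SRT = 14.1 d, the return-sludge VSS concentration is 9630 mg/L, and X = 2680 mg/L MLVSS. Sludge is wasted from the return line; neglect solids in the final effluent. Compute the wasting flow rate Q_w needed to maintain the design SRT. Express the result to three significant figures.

Wasting from the return line (neglecting effluent solids): Q_w = V·X / (θ_c·X_r) = 661.0 × 2680 / (14.1 × 9630) = 13.05 m³/d.

Q_w ≈ 13.0 m³/d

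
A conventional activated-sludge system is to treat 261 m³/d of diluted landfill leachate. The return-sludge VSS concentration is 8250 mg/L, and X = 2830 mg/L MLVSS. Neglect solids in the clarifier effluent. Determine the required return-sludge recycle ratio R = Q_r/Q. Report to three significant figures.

R ≈ 0.522

Mass balance around the secondary clarifier (neglecting effluent solids): R = X / (X_r − X) = 2830 / (8250 − 2830) = 0.5221.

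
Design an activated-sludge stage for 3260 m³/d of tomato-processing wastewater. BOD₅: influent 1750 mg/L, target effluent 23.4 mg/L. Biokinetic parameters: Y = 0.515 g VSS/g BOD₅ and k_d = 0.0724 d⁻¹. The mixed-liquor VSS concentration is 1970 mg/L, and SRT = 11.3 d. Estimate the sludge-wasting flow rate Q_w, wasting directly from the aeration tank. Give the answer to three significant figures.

Q_w ≈ 809 m³/d

Rearranging the biomass balance for a CMAS with decay, V = Y·Q·ΔS·θ_c / [X·(1+k_d θ_c)] = 0.515 × 3260 × (1750 − 23.4) × 11.3 / [1970 × (1 + 0.0724 × 11.3)] = 3.28×10^7 / 3582 = 9145 m³.
For wasting at MLVSS concentration, Q_w = V/θ_c = 9145/11.3 = 809.3 m³/d.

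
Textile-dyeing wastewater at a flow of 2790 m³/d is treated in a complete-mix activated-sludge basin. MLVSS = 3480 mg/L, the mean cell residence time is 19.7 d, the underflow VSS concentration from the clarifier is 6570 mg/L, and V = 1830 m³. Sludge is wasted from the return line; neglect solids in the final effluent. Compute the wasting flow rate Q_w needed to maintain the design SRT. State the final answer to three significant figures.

Q_w = (V·X)/(θ_c X_r) = 1830 × 3480 / (19.7 × 6570) = 49.20 m³/d.

Q_w ≈ 49.2 m³/d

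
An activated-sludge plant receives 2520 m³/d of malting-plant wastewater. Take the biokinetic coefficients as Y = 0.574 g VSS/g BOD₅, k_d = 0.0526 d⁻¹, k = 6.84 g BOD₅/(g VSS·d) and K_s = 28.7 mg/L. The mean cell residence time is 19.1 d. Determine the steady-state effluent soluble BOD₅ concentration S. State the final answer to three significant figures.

S ≈ 0.788 mg/L

For a completely mixed reactor with recycle the Lawrence–McCarty relation gives S = K_s·(1 + k_d·θ_c) / [θ_c·(Y·k − k_d) − 1] = 28.7 × (1 + 0.0526 × 19.1) / [19.1 × (0.574 × 6.84 − 0.0526) − 1] = 57.53 / 72.98 = 0.7883 mg/L.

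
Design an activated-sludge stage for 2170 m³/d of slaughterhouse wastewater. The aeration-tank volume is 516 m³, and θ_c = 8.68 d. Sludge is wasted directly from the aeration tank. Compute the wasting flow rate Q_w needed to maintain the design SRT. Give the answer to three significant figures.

Q_w ≈ 59.4 m³/d

Wasting from the aeration tank: Q_w = V / θ_c = 516.0 / 8.68 = 59.45 m³/d.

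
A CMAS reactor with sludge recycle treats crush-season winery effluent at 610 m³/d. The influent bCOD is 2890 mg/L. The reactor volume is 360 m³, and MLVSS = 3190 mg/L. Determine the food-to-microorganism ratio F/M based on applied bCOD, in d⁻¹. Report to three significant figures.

F/M ≈ 1.54 d⁻¹

F/M = Q·S₀ / (V·X) = 610 × 2890 / (360.0 × 3190) = 1.535 g bCOD·(g VSS·d)⁻¹.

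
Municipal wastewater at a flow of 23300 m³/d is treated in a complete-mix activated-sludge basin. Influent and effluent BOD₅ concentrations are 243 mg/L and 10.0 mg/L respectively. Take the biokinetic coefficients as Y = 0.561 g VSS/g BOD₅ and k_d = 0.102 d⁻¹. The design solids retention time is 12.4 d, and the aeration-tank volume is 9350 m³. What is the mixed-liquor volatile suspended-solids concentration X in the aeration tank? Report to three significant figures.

Solving the biomass balance for X: X = Y Q (S₀−S) θ_c / [V (1+k_d θ_c)] = 0.561 × 23300 × (243 − 10.0) × 12.4 / [9350 × (1 + 0.102 × 12.4)] = 1783 mg/L.

X ≈ 1780 mg/L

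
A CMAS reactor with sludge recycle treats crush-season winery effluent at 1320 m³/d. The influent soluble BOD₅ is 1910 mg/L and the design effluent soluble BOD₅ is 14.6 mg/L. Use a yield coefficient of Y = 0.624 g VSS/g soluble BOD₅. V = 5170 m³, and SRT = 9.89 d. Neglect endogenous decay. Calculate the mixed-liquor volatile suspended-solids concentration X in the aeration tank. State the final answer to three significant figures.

X ≈ 2990 mg/L

Without decay, X = Y Q (S₀−S) θ_c / V = 0.624 × 1320 × (1910 − 14.6) × 9.89 / 5170 = 2987 mg/L.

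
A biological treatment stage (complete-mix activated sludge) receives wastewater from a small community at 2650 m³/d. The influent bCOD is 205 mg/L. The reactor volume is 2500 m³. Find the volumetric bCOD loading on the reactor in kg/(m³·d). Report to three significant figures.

L_v ≈ 0.217 kg bCOD/(m³·d)

Volumetric loading L_v = Q·S₀ / V = 2650 × 205 g/m³ / 2500 m³ = 217.3 g/(m³·d) = 0.2173 kg bCOD/(m³·d).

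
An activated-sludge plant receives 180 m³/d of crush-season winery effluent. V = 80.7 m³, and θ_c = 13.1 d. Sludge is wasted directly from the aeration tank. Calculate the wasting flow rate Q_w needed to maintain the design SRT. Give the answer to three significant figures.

Q_w ≈ 6.16 m³/d

For wasting at MLVSS concentration, Q_w = V/θ_c = 80.70/13.1 = 6.160 m³/d.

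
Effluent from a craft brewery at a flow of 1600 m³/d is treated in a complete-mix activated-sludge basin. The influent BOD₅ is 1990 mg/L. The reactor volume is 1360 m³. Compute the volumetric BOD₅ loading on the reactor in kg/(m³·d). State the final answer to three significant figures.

L_v ≈ 2.34 kg BOD₅/(m³·d)

Applied BOD₅ load per unit volume = Q·S₀/V = (1600 × 1990/1000)/1360 = 2.341 kg BOD₅·m⁻³·d⁻¹.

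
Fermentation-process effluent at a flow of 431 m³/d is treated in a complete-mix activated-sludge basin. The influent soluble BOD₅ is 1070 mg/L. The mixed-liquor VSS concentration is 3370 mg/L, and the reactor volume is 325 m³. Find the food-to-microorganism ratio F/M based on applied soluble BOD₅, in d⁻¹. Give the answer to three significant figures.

F/M ≈ 0.421 d⁻¹

F/M = Q·S₀ / (V·X) = 431 × 1070 / (325.0 × 3370) = 0.4211 g soluble BOD₅·(g VSS·d)⁻¹.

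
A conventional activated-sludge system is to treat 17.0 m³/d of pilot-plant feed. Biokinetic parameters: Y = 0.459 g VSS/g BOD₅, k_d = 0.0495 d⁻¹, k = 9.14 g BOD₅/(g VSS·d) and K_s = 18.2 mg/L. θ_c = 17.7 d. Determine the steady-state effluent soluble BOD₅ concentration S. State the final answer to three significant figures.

S ≈ 0.472 mg/L

Effluent substrate depends only on kinetics and SRT: S = K_s(1 + k_d θ_c) / [θ_c(Yk − k_d) − 1] = 18.2 × (1 + 0.0495 × 17.7) / [17.7 × (0.459 × 9.14 − 0.0495) − 1] = 34.15 / 72.38 = 0.4718 mg/L.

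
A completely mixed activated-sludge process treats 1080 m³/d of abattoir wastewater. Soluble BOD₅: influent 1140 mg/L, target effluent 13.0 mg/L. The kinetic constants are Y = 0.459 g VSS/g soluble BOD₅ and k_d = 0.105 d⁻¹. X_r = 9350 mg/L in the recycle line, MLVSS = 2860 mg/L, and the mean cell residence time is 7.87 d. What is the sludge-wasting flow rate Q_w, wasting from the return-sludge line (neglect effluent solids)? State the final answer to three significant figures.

Q_w ≈ 32.7 m³/d

Rearranging the biomass balance for a CMAS with decay, V = Y·Q·ΔS·θ_c / [X·(1+k_d θ_c)] = 0.459 × 1080 × (1140 − 13.0) × 7.87 / [2860 × (1 + 0.105 × 7.87)] = 4.4×10^6 / 5223 = 841.8 m³.
Wasting from the return line (neglecting effluent solids): Q_w = V·X / (θ_c·X_r) = 841.8 × 2860 / (7.87 × 9350) = 32.72 m³/d.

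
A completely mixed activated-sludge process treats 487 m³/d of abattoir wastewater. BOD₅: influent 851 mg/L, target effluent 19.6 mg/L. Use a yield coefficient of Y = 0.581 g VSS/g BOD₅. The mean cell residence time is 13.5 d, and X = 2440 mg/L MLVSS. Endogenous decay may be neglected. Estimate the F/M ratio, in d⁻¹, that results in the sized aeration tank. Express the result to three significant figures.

With k_d = 0 the design equation reduces to V = Y Q (S₀−S) θ_c / X = 0.581 × 487 × (851 − 19.6) × 13.5 / 2440 = 1302 m³.
Food-to-microorganism ratio F/M = Q S₀ / (V X) = 487 × 851 / (1302 × 2440) = 0.1305 d⁻¹.

F/M ≈ 0.130 d⁻¹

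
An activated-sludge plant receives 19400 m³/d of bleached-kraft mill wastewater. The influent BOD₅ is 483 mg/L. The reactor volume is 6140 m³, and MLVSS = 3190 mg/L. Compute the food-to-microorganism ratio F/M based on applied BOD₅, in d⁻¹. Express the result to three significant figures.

F/M = applied load / biomass = Q·S₀/(V·X) = 19400 × 483 / (6140 × 3190) = 0.4784 d⁻¹.

F/M ≈ 0.478 d⁻¹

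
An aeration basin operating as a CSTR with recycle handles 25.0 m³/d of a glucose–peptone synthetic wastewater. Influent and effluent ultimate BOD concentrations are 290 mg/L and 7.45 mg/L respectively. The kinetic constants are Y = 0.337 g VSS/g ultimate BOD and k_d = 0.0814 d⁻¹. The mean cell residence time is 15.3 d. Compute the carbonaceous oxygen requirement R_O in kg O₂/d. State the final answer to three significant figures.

R_O ≈ 5.56 kg O₂/d

Y_obs = Y / (1 + k_d θ_c) = 0.337 / (1 + 0.0814 × 15.3) = 0.337 / 2.245 = 0.1501.
Mass of ultimate BOD removed per day: Q(S₀ − S) = 25.0 × 282.6 g/m³ = 7.064 kg/d.
Biomass synthesised: P_X = Y_obs × 7.064 = 1.060 kg VSS/d.
Carbonaceous O₂ demand = substrate oxidised − cell-mass equivalent = 7.064 − 1.42 × 1.060 = 5.558 kg O₂/d.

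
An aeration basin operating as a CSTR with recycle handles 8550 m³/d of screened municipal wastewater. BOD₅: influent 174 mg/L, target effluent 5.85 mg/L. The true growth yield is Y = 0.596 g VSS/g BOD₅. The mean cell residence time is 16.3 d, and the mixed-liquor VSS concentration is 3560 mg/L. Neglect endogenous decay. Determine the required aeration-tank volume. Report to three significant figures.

V ≈ 3920 m³

Biomass mass balance (decay neglected): V·X = Y·Q·(S₀ − S)·θ_c, so V = 0.596 × 8550 × (174 − 5.85) × 16.3 / 3560 = 3923 m³.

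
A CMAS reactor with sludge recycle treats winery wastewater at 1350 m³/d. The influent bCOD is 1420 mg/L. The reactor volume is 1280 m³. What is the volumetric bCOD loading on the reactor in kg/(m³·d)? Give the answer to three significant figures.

L_v = Q S₀ / V = 1350 × 1420 × 10⁻³ / 1280 = 1.498 kg/(m³·d).

L_v ≈ 1.50 kg bCOD/(m³·d)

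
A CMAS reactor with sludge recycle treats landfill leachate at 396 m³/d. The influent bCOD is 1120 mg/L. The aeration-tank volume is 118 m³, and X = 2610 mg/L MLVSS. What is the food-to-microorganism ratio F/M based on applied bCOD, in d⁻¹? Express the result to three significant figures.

F/M = applied load / biomass = Q·S₀/(V·X) = 396 × 1120 / (118.0 × 2610) = 1.440 d⁻¹.

F/M ≈ 1.44 d⁻¹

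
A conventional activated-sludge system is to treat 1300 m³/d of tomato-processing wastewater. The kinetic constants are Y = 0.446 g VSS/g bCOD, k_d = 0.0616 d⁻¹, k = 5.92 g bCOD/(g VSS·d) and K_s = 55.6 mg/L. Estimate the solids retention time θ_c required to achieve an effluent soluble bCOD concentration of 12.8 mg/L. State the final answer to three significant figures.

θ_c ≈ 2.31 d

At the target effluent, Y k S/(K_s+S) = 0.446×5.92×12.8/68.40 = 0.4941 d⁻¹.
θ_c = 1/(μ − k_d) = 1/(0.4941 − 0.0616) = 1/0.4325 = 2.312 d.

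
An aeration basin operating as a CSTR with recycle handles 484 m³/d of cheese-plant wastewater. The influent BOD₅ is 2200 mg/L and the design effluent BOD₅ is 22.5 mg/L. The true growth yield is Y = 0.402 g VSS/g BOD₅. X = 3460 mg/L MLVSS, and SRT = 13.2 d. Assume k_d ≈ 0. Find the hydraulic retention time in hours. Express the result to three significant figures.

τ ≈ 80.1 h

Biomass mass balance (decay neglected): V·X = Y·Q·(S₀ − S)·θ_c, so V = 0.402 × 484 × (2200 − 22.5) × 13.2 / 3460 = 1616 m³.
τ = V/Q = 1616/484 = 3.340 d, or 80.15 h.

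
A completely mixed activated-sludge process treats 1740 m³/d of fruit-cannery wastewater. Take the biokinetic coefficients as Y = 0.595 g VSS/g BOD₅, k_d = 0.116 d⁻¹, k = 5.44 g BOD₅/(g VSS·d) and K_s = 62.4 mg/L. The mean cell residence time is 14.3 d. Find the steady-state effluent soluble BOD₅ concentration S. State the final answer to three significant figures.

From the Monod/SRT balance for a CMAS, S = K_s·(1+k_d θ_c)/[θ_c·(Y k − k_d) − 1] = 62.4 × (1 + 0.116 × 14.3) / [14.3 × (0.595 × 5.44 − 0.116) − 1] = 165.9 / 43.63 = 3.803 mg/L.

S ≈ 3.80 mg/L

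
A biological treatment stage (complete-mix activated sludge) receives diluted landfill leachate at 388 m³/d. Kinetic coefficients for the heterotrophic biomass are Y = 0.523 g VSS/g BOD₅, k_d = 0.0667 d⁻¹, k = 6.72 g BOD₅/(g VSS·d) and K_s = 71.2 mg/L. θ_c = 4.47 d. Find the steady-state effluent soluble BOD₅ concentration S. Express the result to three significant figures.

For a completely mixed reactor with recycle the Lawrence–McCarty relation gives S = K_s·(1 + k_d·θ_c) / [θ_c·(Y·k − k_d) − 1] = 71.2 × (1 + 0.0667 × 4.47) / [4.47 × (0.523 × 6.72 − 0.0667) − 1] = 92.43 / 14.41 = 6.413 mg/L.

S ≈ 6.41 mg/L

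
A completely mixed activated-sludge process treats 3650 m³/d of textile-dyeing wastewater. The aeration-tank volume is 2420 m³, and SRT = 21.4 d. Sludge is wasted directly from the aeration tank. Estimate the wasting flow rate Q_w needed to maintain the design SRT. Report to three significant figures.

For wasting at MLVSS concentration, Q_w = V/θ_c = 2420/21.4 = 113.1 m³/d.

Q_w ≈ 113 m³/d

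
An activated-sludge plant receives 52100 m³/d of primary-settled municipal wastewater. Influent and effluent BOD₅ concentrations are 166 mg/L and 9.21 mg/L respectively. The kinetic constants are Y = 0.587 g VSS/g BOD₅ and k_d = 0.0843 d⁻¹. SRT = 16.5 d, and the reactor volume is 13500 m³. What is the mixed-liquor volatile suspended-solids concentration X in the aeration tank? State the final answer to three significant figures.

Solving the biomass balance for X: X = Y Q (S₀−S) θ_c / [V (1+k_d θ_c)] = 0.587 × 52100 × (166 − 9.21) × 16.5 / [13500 × (1 + 0.0843 × 16.5)] = 2451 mg/L.

X ≈ 2450 mg/L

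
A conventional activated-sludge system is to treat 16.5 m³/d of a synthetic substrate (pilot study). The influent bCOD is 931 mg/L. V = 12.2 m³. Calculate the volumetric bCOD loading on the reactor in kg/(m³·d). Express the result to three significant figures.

L_v = Q S₀ / V = 16.5 × 931 × 10⁻³ / 12.20 = 1.259 kg/(m³·d).

L_v ≈ 1.26 kg bCOD/(m³·d)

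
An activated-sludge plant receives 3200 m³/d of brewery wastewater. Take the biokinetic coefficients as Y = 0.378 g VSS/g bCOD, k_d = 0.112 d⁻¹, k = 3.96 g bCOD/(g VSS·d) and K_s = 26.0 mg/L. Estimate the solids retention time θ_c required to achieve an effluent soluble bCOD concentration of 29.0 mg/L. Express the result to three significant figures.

From 1/θ_c = Y·k·S/(K_s + S) − k_d: Y·k·S/(K_s+S) = 0.378 × 3.96 × 29.0 / (26.0 + 29.0) = 0.7893 d⁻¹.
1/θ_c = 0.7893 − 0.112 = 0.6773 d⁻¹, so θ_c = 1.477 d.

θ_c ≈ 1.48 d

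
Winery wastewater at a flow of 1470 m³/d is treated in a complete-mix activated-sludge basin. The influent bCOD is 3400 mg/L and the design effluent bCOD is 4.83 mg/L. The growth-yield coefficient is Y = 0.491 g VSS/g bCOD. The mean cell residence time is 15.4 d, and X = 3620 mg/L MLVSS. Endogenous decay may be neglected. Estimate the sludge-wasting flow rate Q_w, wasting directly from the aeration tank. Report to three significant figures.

Biomass mass balance (decay neglected): V·X = Y·Q·(S₀ − S)·θ_c, so V = 0.491 × 1470 × (3400 − 4.83) × 15.4 / 3620 = 10425 m³.
Wasting from the aeration tank: Q_w = V / θ_c = 10425 / 15.4 = 676.9 m³/d.

Q_w ≈ 677 m³/d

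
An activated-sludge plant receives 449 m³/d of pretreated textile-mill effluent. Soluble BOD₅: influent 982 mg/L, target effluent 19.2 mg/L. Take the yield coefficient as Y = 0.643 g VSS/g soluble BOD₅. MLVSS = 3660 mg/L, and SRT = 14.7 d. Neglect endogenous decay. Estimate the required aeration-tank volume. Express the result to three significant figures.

With k_d = 0 the design equation reduces to V = Y Q (S₀−S) θ_c / X = 0.643 × 449 × (982 − 19.2) × 14.7 / 3660 = 1116 m³.

V ≈ 1120 m³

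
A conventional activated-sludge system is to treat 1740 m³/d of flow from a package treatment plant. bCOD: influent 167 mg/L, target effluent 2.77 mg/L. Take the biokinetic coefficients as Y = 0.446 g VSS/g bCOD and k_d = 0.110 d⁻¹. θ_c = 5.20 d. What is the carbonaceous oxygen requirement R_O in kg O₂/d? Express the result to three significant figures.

R_O ≈ 171 kg O₂/d

Y_obs = Y / (1 + k_d θ_c) = 0.446 / (1 + 0.110 × 5.20) = 0.446 / 1.572 = 0.2837.
Q·(S₀ − S) = 1740 × (167 − 2.77) × 10⁻³ = 285.8 kg/d removed.
P_X = Y_obs·Q·(S₀ − S) = 0.2837 × 285.8 = 81.07 kg VSS/d.
R_O = Q·ΔS − 1.42 P_X = 285.8 − 115.1 = 170.6 kg O₂/d.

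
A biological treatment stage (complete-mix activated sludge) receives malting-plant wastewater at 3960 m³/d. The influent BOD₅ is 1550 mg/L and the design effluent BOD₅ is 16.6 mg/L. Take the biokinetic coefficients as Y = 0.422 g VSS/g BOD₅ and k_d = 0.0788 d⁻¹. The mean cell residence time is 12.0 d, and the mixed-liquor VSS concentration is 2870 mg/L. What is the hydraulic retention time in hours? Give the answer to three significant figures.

τ ≈ 33.4 h

Steady-state biomass mass balance: V·X·(1 + k_d·θ_c) = Y·Q·(S₀ − S)·θ_c, so V = 0.422 × 3960 × (1550 − 16.6) × 12.0 / [2870 × (1 + 0.0788 × 12.0)] = 3.07×10^7 / 5584 = 5507 m³.
HRT = V/Q = 5507 m³ / 3960 m³·d⁻¹ = 1.391 d × 24 = 33.38 h.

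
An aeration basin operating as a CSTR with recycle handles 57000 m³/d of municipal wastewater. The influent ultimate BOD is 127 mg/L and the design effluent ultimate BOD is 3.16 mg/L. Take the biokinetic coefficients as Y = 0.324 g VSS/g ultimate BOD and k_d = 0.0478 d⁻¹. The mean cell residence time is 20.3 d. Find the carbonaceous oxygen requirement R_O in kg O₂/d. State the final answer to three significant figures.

Y_obs = Y / (1 + k_d θ_c) = 0.324 / (1 + 0.0478 × 20.3) = 0.324 / 1.970 = 0.1644.
Mass of ultimate BOD removed per day: Q(S₀ − S) = 57000 × 123.8 g/m³ = 7059 kg/d.
Biomass synthesised: P_X = Y_obs × 7059 = 1161 kg VSS/d.
R_O = Q·ΔS − 1.42 P_X = 7059 − 1648 = 5411 kg O₂/d.

R_O ≈ 5410 kg O₂/d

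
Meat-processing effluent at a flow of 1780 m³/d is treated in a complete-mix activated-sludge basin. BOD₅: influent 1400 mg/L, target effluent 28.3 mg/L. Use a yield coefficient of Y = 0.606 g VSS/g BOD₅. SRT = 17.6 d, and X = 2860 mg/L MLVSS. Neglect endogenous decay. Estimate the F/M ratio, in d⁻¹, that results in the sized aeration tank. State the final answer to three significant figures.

Biomass mass balance (decay neglected): V·X = Y·Q·(S₀ − S)·θ_c, so V = 0.606 × 1780 × (1400 − 28.3) × 17.6 / 2860 = 9105 m³.
F/M = Q·S₀ / (V·X) = 1780 × 1400 / (9105 × 2860) = 0.09569 g BOD₅·(g VSS·d)⁻¹.

F/M ≈ 0.0957 d⁻¹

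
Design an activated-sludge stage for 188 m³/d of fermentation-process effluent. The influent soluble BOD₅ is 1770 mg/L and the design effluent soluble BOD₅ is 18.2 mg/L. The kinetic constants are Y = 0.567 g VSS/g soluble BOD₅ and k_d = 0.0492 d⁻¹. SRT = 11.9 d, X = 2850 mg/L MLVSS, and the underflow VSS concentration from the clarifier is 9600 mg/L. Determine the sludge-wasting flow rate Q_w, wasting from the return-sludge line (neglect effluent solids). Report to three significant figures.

Q_w ≈ 12.3 m³/d

From the SRT design equation V = Y Q (S₀−S) θ_c / [X (1 + k_d θ_c)] = 0.567 × 188 × (1770 − 18.2) × 11.9 / [2850 × (1 + 0.0492 × 11.9)] = 2.22×10^6 / 4519 = 491.8 m³.
Wasting from the return line (neglecting effluent solids): Q_w = V·X / (θ_c·X_r) = 491.8 × 2850 / (11.9 × 9600) = 12.27 m³/d.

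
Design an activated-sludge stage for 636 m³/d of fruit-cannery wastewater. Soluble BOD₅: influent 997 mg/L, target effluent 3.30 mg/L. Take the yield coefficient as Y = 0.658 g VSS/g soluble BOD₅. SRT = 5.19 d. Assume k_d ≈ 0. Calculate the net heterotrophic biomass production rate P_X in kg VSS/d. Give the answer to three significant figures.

P_X ≈ 416 kg VSS/d

Since k_d ≈ 0, Y_obs = Y = 0.658 g VSS/g soluble BOD₅.
Substrate removed = Q·(S₀ − S) = 636 m³/d × (997 − 3.30) g/m³ = 6.32×10^5 g/d = 632.0 kg/d.
Biomass produced: P_X = Y_obs·Q·ΔS = 0.6580 × 632.0 ≈ 415.9 kg VSS/d.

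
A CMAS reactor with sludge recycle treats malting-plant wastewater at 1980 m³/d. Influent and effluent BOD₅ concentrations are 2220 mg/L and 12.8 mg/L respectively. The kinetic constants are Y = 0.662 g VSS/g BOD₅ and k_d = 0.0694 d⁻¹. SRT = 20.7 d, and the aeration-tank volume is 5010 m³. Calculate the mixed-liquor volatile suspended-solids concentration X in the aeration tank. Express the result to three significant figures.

X ≈ 4910 mg/L

From V·X·(1 + k_d·θ_c) = Y·Q·(S₀ − S)·θ_c: X = 0.662 × 1980 × (2220 − 12.8) × 20.7 / [5010 × (1 + 0.0694 × 20.7)] = 4906 mg/L.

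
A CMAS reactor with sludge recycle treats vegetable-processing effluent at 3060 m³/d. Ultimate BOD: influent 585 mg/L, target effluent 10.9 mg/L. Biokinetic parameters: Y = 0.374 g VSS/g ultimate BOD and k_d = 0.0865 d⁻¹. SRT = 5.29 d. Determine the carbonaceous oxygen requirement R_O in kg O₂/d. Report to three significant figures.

R_O ≈ 1120 kg O₂/d

Observed yield with endogenous decay: Y_obs = Y / (1 + k_d·θ_c) = 0.374 / (1 + 0.0865 × 5.29) = 0.374 / 1.458 = 0.2566 g VSS/g ultimate BOD.
Q·(S₀ − S) = 3060 × (585 − 10.9) × 10⁻³ = 1757 kg/d removed.
Net sludge production P_X = 0.2566 × 1757 = 450.8 kg VSS/d.
R_O = Q·(S₀ − S) − 1.42·P_X = 1757 − 1.42 × 450.8 = 1117 kg O₂/d.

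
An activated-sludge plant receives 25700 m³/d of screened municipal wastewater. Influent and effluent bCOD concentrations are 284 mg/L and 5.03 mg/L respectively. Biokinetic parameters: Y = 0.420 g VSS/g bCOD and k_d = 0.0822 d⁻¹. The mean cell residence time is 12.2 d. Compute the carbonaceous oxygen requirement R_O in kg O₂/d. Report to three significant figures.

The observed yield is Y_obs = Y/(1 + k_d·θ_c) = 0.420 / (1 + 0.0822 × 12.2) = 0.420 / 2.003 = 0.2097 g VSS per g bCOD removed.
Substrate removed = Q·(S₀ − S) = 25700 m³/d × (284 − 5.03) g/m³ = 7.17×10^6 g/d = 7170 kg/d.
Net sludge production P_X = 0.2097 × 7170 = 1503 kg VSS/d.
R_O = Q·ΔS − 1.42 P_X = 7170 − 2135 = 5035 kg O₂/d.

R_O ≈ 5030 kg O₂/d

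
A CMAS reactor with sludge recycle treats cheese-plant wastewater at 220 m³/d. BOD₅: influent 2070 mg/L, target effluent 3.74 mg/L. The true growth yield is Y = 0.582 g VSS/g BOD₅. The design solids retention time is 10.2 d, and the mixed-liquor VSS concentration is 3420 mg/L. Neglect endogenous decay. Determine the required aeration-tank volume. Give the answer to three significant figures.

V·X = Y·Q·ΔS·θ_c gives V = 0.582 × 220 × (2070 − 3.74) × 10.2 / 3420 = 789.1 m³.

V ≈ 789 m³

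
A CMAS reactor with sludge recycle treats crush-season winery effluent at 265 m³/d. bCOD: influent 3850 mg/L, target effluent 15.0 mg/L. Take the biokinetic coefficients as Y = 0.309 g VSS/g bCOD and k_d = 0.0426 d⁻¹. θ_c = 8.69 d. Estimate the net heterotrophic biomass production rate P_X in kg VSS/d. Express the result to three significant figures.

P_X ≈ 229 kg VSS/d

Correct the yield for decay: Y_obs = Y/(1 + k_d θ_c) = 0.309 / (1 + 0.0426 × 8.69) = 0.309 / 1.370 = 0.2255.
Substrate removed = Q·(S₀ − S) = 265 m³/d × (3850 − 15.0) g/m³ = 1.02×10^6 g/d = 1016 kg/d.
Biomass produced: P_X = Y_obs·Q·ΔS = 0.2255 × 1016 ≈ 229.2 kg VSS/d.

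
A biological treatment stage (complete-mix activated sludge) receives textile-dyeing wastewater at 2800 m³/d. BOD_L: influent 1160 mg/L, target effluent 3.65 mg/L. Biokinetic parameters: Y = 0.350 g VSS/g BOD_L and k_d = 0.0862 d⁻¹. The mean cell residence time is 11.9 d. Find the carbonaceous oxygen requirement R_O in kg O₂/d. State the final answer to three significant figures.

R_O ≈ 2440 kg O₂/d

Y_obs = Y / (1 + k_d θ_c) = 0.350 / (1 + 0.0862 × 11.9) = 0.350 / 2.026 = 0.1728.
Substrate removed = Q·(S₀ − S) = 2800 m³/d × (1160 − 3.65) g/m³ = 3.24×10^6 g/d = 3238 kg/d.
P_X = Y_obs·Q·(S₀ − S) = 0.1728 × 3238 = 559.4 kg VSS/d.
Carbonaceous O₂ demand = substrate oxidised − cell-mass equivalent = 3238 − 1.42 × 559.4 = 2443 kg O₂/d.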